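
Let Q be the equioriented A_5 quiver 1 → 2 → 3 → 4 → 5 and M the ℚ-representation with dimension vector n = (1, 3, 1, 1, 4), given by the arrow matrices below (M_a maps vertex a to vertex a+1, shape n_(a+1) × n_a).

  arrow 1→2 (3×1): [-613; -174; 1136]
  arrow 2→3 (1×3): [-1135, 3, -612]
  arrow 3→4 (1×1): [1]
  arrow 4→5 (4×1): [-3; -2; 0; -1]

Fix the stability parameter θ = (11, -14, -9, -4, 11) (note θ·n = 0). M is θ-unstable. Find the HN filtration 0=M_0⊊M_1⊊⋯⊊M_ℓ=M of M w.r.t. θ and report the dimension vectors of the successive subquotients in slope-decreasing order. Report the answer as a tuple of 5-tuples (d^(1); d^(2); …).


Interval decomposition of M: I[1,5], I[2,2]^2, I[5,5]^3.
HN type (ℓ=3): μ^(1)=11; μ^(2)=-4; μ^(3)=-14

((0, 0, 0, 0, 4); (1, 1, 1, 1, 0); (0, 2, 0, 0, 0))


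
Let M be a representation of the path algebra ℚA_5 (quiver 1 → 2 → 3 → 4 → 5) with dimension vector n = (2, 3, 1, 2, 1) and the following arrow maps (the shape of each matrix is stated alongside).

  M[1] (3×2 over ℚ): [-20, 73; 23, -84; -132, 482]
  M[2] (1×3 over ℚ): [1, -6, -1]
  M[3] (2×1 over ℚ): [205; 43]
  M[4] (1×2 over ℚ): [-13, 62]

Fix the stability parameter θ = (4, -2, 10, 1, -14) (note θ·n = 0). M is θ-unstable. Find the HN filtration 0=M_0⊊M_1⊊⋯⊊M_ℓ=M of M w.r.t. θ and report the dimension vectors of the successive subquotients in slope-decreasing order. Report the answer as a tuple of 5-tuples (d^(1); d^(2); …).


Via rank(M_{q-1}∘⋯∘M_p): M ≅ I[1,2], I[1,5], I[2,2], I[4,4].
μ_θ-semistable layers: μ^(1)=1; μ^(2)=-1/5; μ^(3)=-2

((1, 1, 0, 1, 0); (1, 1, 1, 1, 1); (0, 1, 0, 0, 0))


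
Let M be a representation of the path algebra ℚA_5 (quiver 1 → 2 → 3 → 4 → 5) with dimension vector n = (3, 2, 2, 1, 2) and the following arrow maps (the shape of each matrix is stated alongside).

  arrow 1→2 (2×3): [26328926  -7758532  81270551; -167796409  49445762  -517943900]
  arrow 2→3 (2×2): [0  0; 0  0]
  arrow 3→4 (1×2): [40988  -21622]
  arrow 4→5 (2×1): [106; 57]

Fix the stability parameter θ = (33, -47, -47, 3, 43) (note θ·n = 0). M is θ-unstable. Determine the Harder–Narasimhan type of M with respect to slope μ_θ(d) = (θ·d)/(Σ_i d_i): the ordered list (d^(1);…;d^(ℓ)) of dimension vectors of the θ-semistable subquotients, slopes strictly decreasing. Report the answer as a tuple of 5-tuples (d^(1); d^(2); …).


Via rank(M_{q-1}∘⋯∘M_p): M ≅ I[1,1], I[1,2]^2, I[3,3], I[3,5], I[5,5].
μ_θ-semistable layers: μ^(1)=43; μ^(2)=33; μ^(3)=3; μ^(4)=-7; μ^(5)=-47

((0, 0, 0, 0, 2); (1, 0, 0, 0, 0); (0, 0, 0, 1, 0); (2, 2, 0, 0, 0); (0, 0, 2, 0, 0))


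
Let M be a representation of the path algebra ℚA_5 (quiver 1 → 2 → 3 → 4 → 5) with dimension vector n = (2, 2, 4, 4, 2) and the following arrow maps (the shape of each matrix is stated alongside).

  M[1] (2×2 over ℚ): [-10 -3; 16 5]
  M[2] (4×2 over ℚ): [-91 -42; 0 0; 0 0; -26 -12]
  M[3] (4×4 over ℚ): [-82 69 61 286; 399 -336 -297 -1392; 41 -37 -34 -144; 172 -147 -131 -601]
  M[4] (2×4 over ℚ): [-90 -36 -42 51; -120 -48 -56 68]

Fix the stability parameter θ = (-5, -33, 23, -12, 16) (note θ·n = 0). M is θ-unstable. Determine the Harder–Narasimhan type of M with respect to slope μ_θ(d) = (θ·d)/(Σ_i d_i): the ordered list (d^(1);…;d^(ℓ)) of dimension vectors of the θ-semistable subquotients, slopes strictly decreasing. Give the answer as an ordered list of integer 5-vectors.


Interval decomposition of M: I[1,2], I[1,4], I[3,3], I[3,4], I[3,5], I[4,4], I[5,5].
HN type (ℓ=5): μ^(1)=23; μ^(2)=16; μ^(3)=11/2; μ^(4)=-12; μ^(5)=-19

((0, 0, 1, 0, 0); (0, 0, 0, 0, 2); (0, 0, 3, 3, 0); (0, 0, 0, 1, 0); (2, 2, 0, 0, 0))


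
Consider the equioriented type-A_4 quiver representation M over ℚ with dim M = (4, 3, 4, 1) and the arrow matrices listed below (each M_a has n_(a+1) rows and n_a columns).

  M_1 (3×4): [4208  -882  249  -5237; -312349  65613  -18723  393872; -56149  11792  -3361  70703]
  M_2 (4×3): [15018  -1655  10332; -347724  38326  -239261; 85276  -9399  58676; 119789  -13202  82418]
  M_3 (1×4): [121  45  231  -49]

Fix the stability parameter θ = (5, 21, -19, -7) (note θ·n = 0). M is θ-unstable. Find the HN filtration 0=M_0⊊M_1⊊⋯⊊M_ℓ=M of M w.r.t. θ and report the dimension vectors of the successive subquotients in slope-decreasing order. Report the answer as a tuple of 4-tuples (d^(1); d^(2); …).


Interval decomposition of M: I[1,1], I[1,3]^2, I[1,4], I[3,3].
HN type (ℓ=4): μ^(1)=5; μ^(2)=7/3; μ^(3)=0; μ^(4)=-19

((1, 0, 0, 0); (2, 2, 2, 0); (1, 1, 1, 1); (0, 0, 1, 0))


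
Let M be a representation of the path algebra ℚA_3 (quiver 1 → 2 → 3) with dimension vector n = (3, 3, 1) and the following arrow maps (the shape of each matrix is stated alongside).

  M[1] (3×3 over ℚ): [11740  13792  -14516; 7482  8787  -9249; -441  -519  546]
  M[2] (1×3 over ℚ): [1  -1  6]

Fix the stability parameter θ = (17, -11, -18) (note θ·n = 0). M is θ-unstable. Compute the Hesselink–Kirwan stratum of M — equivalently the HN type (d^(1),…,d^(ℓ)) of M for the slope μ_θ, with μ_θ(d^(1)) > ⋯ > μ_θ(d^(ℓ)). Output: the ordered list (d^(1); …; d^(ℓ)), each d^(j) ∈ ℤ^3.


Barcode: M ≅ I[1,1], I[1,2], I[1,3], I[2,2]. HN layers by μ_θ (4 steps, strictly decreasing):
  μ^(1)=17; μ^(2)=3; μ^(3)=-4; μ^(4)=-11

((1, 0, 0); (1, 1, 0); (1, 1, 1); (0, 1, 0))


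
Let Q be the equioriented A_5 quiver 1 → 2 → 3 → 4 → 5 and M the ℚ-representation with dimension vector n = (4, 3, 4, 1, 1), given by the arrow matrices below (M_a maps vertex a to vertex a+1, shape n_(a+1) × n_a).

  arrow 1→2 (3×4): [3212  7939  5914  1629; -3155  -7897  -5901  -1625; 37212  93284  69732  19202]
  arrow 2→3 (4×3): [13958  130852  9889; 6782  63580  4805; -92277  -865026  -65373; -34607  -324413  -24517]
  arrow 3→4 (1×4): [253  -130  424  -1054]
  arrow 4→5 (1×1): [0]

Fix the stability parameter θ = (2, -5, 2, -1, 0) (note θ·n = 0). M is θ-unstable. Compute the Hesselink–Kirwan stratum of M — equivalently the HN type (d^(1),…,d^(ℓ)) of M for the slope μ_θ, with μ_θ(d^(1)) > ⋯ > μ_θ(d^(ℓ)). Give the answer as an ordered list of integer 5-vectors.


Via rank(M_{q-1}∘⋯∘M_p): M ≅ I[1,1], I[1,3]^2, I[1,4], I[3,3], I[5,5].
μ_θ-semistable layers: μ^(1)=2; μ^(2)=1/2; μ^(3)=0; μ^(4)=-3/2

((1, 0, 3, 0, 0); (0, 0, 1, 1, 0); (0, 0, 0, 0, 1); (3, 3, 0, 0, 0))


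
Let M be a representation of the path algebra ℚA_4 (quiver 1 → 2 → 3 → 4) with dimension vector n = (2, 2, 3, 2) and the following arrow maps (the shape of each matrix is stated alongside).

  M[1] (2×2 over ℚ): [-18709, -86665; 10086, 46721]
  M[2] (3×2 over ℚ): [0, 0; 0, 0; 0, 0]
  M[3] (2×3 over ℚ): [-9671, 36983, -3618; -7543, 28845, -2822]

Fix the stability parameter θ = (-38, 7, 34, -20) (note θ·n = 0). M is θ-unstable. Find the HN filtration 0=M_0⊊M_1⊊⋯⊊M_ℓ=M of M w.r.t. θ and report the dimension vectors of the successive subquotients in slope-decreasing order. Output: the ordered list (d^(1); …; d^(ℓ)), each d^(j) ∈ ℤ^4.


Interval decomposition of M: I[1,2]^2, I[3,3], I[3,4]^2.
HN type (ℓ=3): μ^(1)=34; μ^(2)=7; μ^(3)=-38

((0, 0, 1, 0); (0, 2, 2, 2); (2, 0, 0, 0))


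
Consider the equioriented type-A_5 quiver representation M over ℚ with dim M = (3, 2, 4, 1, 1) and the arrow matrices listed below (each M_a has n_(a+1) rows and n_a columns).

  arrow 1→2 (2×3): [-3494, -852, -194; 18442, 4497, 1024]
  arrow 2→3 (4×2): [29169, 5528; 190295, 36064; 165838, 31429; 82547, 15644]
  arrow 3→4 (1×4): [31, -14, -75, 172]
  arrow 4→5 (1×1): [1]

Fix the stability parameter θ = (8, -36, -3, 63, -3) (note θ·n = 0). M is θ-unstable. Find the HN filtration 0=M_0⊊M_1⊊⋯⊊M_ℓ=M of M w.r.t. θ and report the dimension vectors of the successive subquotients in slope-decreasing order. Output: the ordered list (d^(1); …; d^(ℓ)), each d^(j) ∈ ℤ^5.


Via rank(M_{q-1}∘⋯∘M_p): M ≅ I[1,1], I[1,3], I[1,5], I[3,3]^2.
μ_θ-semistable layers: μ^(1)=30; μ^(2)=8; μ^(3)=-3; μ^(4)=-14

((0, 0, 0, 1, 1); (1, 0, 0, 0, 0); (0, 0, 4, 0, 0); (2, 2, 0, 0, 0))


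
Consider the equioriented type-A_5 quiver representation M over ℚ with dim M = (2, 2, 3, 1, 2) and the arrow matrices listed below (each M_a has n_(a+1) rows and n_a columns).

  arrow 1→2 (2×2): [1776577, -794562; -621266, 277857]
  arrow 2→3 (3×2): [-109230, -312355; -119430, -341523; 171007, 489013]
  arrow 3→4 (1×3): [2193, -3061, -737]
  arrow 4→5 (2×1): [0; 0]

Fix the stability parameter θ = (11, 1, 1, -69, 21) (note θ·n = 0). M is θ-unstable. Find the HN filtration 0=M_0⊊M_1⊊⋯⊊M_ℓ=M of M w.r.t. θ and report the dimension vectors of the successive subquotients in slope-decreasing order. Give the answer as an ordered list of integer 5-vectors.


Barcode: M ≅ I[1,3], I[1,4], I[3,3], I[5,5]^2. HN layers by μ_θ (4 steps, strictly decreasing):
  μ^(1)=21; μ^(2)=13/3; μ^(3)=1; μ^(4)=-14

((0, 0, 0, 0, 2); (1, 1, 1, 0, 0); (0, 0, 1, 0, 0); (1, 1, 1, 1, 0))


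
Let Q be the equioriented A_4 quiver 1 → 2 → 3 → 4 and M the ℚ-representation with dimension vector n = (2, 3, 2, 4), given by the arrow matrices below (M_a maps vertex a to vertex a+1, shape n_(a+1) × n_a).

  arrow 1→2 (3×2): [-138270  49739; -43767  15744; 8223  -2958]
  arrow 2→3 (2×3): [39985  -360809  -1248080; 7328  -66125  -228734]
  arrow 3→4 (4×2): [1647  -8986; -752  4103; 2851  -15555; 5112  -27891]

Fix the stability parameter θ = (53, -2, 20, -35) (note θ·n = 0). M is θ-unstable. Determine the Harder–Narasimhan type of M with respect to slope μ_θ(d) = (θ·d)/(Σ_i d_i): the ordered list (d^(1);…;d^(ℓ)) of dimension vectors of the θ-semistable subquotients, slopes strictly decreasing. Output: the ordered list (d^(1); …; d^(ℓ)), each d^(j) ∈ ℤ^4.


Barcode: M ≅ I[1,4]^2, I[2,2], I[4,4]^2. HN layers by μ_θ (3 steps, strictly decreasing):
  μ^(1)=9; μ^(2)=-2; μ^(3)=-35

((2, 2, 2, 2); (0, 1, 0, 0); (0, 0, 0, 2))


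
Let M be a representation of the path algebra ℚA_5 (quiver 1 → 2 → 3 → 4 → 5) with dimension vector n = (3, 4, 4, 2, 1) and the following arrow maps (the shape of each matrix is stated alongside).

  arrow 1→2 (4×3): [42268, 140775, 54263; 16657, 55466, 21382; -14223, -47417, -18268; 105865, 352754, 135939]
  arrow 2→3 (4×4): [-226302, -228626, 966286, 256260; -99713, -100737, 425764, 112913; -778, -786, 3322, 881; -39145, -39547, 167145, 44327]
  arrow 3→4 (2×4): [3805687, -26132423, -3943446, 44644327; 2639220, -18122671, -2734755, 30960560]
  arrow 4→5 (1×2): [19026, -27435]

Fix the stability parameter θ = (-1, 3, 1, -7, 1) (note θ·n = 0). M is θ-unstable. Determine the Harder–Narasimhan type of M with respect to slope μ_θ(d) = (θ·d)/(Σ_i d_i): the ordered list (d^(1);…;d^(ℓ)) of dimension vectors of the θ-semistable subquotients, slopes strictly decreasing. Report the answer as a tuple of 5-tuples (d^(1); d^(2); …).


Interval decomposition of M: I[1,3], I[1,4], I[1,5], I[2,2], I[3,3].
HN type (ℓ=4): μ^(1)=3; μ^(2)=2; μ^(3)=1; μ^(4)=-1

((0, 1, 0, 0, 0); (0, 1, 1, 0, 0); (0, 0, 1, 0, 1); (3, 2, 2, 2, 0))


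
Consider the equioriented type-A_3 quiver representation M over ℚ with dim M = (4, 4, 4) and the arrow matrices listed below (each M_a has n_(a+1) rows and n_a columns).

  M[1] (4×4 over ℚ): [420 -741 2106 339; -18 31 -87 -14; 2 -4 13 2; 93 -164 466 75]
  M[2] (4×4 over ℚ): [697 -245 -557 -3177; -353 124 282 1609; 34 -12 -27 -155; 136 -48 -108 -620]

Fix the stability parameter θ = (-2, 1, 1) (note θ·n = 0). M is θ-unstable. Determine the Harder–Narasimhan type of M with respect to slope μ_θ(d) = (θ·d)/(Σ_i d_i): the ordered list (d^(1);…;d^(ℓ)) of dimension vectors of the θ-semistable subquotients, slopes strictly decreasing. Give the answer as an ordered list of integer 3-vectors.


Interval decomposition of M: I[1,2], I[1,3]^3, I[3,3].
HN type (ℓ=2): μ^(1)=1; μ^(2)=-2

((0, 4, 4); (4, 0, 0))


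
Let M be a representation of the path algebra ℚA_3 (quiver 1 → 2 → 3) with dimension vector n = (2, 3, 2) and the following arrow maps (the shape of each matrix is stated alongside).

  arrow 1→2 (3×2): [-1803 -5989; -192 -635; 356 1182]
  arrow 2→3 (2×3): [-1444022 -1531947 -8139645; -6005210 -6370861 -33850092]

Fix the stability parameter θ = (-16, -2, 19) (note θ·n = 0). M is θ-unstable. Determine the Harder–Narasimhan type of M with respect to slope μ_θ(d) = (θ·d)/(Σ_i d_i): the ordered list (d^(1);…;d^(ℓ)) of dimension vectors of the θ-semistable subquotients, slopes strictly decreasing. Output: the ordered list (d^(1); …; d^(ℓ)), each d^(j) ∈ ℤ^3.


Barcode: M ≅ I[1,2], I[1,3], I[2,3]. HN layers by μ_θ (3 steps, strictly decreasing):
  μ^(1)=19; μ^(2)=-2; μ^(3)=-16

((0, 0, 2); (0, 3, 0); (2, 0, 0))


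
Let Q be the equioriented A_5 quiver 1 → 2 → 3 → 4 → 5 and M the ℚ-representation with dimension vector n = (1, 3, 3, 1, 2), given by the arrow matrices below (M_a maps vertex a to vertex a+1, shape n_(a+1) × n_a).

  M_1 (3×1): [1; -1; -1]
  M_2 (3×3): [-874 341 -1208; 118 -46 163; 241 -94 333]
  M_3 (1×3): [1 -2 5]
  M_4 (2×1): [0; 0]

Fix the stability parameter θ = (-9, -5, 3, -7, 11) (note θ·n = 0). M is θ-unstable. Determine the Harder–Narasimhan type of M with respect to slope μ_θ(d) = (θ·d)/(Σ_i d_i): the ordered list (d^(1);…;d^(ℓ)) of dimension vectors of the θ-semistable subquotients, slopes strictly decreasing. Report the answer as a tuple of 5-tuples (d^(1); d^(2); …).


Barcode: M ≅ I[1,4], I[2,3]^2, I[5,5]^2. HN layers by μ_θ (5 steps, strictly decreasing):
  μ^(1)=11; μ^(2)=3; μ^(3)=-2; μ^(4)=-5; μ^(5)=-9

((0, 0, 0, 0, 2); (0, 0, 2, 0, 0); (0, 0, 1, 1, 0); (0, 3, 0, 0, 0); (1, 0, 0, 0, 0))


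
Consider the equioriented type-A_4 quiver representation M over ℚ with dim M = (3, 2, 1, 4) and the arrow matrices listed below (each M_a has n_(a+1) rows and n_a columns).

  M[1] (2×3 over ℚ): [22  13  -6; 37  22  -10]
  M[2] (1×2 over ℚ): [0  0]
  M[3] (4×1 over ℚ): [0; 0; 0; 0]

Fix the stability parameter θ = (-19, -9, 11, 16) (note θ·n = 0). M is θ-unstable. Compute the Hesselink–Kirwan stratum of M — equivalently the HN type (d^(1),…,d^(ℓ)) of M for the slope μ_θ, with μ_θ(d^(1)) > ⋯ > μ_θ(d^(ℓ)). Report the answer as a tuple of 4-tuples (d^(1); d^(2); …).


Barcode: M ≅ I[1,1], I[1,2]^2, I[3,3], I[4,4]^4. HN layers by μ_θ (4 steps, strictly decreasing):
  μ^(1)=16; μ^(2)=11; μ^(3)=-9; μ^(4)=-19

((0, 0, 0, 4); (0, 0, 1, 0); (0, 2, 0, 0); (3, 0, 0, 0))


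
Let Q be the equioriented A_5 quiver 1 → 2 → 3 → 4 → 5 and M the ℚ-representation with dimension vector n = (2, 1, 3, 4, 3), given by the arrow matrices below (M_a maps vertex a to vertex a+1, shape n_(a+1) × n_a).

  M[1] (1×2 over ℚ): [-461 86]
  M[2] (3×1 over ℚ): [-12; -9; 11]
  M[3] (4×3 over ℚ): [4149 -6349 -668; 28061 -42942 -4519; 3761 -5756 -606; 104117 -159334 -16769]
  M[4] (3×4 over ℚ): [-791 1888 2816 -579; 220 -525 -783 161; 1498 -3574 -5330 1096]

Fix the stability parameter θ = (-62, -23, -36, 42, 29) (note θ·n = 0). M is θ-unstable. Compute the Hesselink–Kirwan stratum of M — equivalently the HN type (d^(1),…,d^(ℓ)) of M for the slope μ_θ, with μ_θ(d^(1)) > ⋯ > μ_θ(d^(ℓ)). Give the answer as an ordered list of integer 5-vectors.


Interval decomposition of M: I[1,1], I[1,4], I[3,5]^2, I[4,4], I[5,5].
HN type (ℓ=6): μ^(1)=42; μ^(2)=71/2; μ^(3)=29; μ^(4)=-59/2; μ^(5)=-36; μ^(6)=-62

((0, 0, 0, 2, 0); (0, 0, 0, 2, 2); (0, 0, 0, 0, 1); (0, 1, 1, 0, 0); (0, 0, 2, 0, 0); (2, 0, 0, 0, 0))


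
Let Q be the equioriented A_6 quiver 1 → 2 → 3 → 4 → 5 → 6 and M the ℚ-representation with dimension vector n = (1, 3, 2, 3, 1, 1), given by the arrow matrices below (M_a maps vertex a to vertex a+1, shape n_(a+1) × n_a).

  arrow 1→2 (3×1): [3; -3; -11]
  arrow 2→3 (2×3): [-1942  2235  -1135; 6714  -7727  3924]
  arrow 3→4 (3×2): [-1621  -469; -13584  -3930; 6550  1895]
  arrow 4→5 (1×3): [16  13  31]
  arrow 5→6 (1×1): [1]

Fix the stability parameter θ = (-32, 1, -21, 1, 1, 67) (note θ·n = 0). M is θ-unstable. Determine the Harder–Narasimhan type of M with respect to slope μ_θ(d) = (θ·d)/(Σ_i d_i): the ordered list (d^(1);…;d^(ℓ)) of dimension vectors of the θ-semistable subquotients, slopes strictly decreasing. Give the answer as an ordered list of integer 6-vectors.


Interval decomposition of M: I[1,6], I[2,2], I[2,4], I[4,4].
HN type (ℓ=4): μ^(1)=67; μ^(2)=1; μ^(3)=-10; μ^(4)=-32

((0, 0, 0, 0, 0, 1); (0, 1, 0, 3, 1, 0); (0, 2, 2, 0, 0, 0); (1, 0, 0, 0, 0, 0))


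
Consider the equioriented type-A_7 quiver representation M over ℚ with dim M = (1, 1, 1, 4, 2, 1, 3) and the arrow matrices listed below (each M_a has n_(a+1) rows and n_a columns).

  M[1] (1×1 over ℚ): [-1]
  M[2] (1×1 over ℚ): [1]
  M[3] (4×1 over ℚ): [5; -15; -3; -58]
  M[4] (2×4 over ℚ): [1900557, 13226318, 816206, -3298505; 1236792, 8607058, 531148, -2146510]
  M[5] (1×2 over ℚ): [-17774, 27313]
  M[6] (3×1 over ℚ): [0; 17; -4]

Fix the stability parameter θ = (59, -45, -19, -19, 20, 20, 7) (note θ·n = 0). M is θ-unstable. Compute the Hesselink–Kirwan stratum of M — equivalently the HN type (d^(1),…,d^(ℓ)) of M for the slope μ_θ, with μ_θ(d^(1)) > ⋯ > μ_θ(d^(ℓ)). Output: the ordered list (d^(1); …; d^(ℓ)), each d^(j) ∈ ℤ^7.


Via rank(M_{q-1}∘⋯∘M_p): M ≅ I[1,5], I[4,4]^2, I[4,7], I[7,7]^2.
μ_θ-semistable layers: μ^(1)=20; μ^(2)=47/3; μ^(3)=7; μ^(4)=-6; μ^(5)=-19

((0, 0, 0, 0, 1, 0, 0); (0, 0, 0, 0, 1, 1, 1); (0, 0, 0, 0, 0, 0, 2); (1, 1, 1, 1, 0, 0, 0); (0, 0, 0, 3, 0, 0, 0))


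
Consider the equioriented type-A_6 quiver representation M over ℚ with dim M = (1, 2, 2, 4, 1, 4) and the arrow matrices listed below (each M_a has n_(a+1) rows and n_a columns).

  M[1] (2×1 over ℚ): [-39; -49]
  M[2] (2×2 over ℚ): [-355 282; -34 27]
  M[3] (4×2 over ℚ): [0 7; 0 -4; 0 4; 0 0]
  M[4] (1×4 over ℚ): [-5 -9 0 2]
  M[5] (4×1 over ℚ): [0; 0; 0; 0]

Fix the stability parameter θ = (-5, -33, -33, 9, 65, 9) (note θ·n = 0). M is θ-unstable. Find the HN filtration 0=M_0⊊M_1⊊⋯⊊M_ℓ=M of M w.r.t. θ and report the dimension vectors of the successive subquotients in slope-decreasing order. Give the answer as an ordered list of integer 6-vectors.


Interval decomposition of M: I[1,5], I[2,3], I[4,4]^3, I[6,6]^4.
HN type (ℓ=4): μ^(1)=65; μ^(2)=9; μ^(3)=-71/3; μ^(4)=-33

((0, 0, 0, 0, 1, 0); (0, 0, 0, 4, 0, 4); (1, 1, 1, 0, 0, 0); (0, 1, 1, 0, 0, 0))


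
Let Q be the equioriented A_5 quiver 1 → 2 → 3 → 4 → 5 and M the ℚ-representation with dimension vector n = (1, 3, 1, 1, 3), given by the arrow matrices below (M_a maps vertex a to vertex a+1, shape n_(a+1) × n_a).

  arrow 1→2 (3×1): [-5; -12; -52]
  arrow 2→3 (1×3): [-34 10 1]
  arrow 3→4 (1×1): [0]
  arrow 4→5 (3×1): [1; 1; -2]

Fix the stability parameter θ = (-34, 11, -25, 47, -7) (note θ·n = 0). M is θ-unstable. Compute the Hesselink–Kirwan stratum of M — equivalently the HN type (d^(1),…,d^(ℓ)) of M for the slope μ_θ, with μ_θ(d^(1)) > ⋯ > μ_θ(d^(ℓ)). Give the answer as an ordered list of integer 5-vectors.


Interval decomposition of M: I[1,3], I[2,2]^2, I[4,5], I[5,5]^2.
HN type (ℓ=4): μ^(1)=20; μ^(2)=11; μ^(3)=-7; μ^(4)=-34

((0, 0, 0, 1, 1); (0, 2, 0, 0, 0); (0, 1, 1, 0, 2); (1, 0, 0, 0, 0))


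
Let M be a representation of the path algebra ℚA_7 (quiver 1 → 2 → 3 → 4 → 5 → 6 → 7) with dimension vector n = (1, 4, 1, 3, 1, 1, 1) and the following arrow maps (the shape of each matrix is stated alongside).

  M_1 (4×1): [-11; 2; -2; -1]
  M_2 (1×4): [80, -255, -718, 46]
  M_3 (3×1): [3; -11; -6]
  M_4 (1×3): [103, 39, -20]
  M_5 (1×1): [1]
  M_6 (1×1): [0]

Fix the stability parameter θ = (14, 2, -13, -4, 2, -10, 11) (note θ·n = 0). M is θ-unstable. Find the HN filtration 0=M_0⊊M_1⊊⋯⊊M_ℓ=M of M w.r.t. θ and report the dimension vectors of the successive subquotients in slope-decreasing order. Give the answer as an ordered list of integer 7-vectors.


Interval decomposition of M: I[1,2], I[2,2]^2, I[2,4], I[4,4], I[4,6], I[7,7].
HN type (ℓ=5): μ^(1)=11; μ^(2)=8; μ^(3)=2; μ^(4)=-4; μ^(5)=-11/2

((0, 0, 0, 0, 0, 0, 1); (1, 1, 0, 0, 0, 0, 0); (0, 2, 0, 0, 0, 0, 0); (0, 0, 0, 3, 1, 1, 0); (0, 1, 1, 0, 0, 0, 0))


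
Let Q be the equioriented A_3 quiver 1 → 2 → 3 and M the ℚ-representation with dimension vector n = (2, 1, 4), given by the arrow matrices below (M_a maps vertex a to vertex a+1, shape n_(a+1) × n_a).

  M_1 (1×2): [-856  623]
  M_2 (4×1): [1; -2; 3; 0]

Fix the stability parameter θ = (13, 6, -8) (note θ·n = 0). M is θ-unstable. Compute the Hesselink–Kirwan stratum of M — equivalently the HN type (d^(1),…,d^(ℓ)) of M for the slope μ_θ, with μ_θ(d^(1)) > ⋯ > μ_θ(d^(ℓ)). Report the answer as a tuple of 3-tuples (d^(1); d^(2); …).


Via rank(M_{q-1}∘⋯∘M_p): M ≅ I[1,1], I[1,3], I[3,3]^3.
μ_θ-semistable layers: μ^(1)=13; μ^(2)=11/3; μ^(3)=-8

((1, 0, 0); (1, 1, 1); (0, 0, 3))


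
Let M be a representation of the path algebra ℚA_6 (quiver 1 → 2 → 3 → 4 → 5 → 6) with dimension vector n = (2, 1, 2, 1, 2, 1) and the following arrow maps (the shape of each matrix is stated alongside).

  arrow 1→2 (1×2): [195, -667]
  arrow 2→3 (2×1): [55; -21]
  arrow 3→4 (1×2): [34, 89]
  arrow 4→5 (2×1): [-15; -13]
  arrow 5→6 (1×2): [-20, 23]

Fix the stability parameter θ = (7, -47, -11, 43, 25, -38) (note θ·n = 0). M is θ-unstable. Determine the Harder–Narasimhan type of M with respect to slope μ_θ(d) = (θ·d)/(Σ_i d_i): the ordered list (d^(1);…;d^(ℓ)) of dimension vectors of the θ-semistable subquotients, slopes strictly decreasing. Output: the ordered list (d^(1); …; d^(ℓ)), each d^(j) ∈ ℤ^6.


Via rank(M_{q-1}∘⋯∘M_p): M ≅ I[1,1], I[1,6], I[3,3], I[5,5].
μ_θ-semistable layers: μ^(1)=25; μ^(2)=10; μ^(3)=7; μ^(4)=-11; μ^(5)=-20

((0, 0, 0, 0, 1, 0); (0, 0, 0, 1, 1, 1); (1, 0, 0, 0, 0, 0); (0, 0, 2, 0, 0, 0); (1, 1, 0, 0, 0, 0))


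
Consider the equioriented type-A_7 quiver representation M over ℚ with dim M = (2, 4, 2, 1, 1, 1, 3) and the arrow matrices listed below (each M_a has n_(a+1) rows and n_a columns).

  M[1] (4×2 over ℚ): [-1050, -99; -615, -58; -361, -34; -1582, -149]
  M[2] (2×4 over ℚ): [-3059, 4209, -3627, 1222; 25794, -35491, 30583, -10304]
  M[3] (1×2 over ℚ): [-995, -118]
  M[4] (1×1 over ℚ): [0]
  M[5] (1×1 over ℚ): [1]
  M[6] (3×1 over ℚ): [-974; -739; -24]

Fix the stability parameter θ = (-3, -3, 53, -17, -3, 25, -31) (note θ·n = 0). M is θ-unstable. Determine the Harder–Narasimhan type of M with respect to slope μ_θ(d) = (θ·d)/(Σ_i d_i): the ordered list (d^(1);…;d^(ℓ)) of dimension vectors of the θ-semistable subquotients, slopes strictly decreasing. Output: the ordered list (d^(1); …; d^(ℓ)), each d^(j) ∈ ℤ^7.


Interval decomposition of M: I[1,3], I[1,4], I[2,2]^2, I[5,7], I[7,7]^2.
HN type (ℓ=4): μ^(1)=53; μ^(2)=18; μ^(3)=-3; μ^(4)=-31

((0, 0, 1, 0, 0, 0, 0); (0, 0, 1, 1, 0, 0, 0); (2, 4, 0, 0, 1, 1, 1); (0, 0, 0, 0, 0, 0, 2))


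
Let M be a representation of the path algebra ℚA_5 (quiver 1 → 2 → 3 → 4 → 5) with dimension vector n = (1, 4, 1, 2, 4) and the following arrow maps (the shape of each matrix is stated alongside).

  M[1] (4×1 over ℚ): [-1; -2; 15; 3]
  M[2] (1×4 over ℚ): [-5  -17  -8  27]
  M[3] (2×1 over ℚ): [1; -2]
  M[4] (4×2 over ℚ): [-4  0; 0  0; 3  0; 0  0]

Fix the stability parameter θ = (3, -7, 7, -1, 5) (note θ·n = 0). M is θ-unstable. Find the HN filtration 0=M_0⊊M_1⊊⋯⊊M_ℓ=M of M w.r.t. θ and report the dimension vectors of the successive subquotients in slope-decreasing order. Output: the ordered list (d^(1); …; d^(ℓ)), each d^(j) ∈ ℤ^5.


Interval decomposition of M: I[1,2], I[2,2]^2, I[2,5], I[4,4], I[5,5]^3.
HN type (ℓ=5): μ^(1)=5; μ^(2)=3; μ^(3)=-1; μ^(4)=-2; μ^(5)=-7

((0, 0, 0, 0, 4); (0, 0, 1, 1, 0); (0, 0, 0, 1, 0); (1, 1, 0, 0, 0); (0, 3, 0, 0, 0))


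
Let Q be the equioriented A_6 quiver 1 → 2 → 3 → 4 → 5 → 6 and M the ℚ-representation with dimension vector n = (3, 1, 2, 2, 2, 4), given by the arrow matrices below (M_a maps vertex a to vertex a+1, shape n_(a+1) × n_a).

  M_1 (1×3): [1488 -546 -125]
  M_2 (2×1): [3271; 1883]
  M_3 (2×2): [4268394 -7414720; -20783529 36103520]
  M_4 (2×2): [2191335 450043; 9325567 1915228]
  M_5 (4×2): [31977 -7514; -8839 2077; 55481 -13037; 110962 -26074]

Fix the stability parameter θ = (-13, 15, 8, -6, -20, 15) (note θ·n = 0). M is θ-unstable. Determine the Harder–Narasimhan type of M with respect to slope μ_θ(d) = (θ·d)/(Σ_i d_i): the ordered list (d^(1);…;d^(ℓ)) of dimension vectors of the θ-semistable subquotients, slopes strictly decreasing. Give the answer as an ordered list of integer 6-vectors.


Via rank(M_{q-1}∘⋯∘M_p): M ≅ I[1,1]^2, I[1,6], I[3,3], I[4,6], I[6,6]^2.
μ_θ-semistable layers: μ^(1)=15; μ^(2)=8; μ^(3)=-3/4; μ^(4)=-13

((0, 0, 0, 0, 0, 4); (0, 0, 1, 0, 0, 0); (0, 1, 1, 1, 1, 0); (3, 0, 0, 1, 1, 0))


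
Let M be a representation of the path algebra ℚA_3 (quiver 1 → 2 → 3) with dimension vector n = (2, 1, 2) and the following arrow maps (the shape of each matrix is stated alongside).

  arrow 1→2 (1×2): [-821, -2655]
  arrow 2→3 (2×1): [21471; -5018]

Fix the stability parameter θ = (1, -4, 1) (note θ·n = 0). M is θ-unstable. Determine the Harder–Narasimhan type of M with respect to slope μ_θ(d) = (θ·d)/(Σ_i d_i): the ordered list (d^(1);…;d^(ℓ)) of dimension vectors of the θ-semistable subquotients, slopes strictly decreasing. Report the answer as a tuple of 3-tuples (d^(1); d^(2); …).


Interval decomposition of M: I[1,1], I[1,3], I[3,3].
HN type (ℓ=2): μ^(1)=1; μ^(2)=-3/2

((1, 0, 2); (1, 1, 0))


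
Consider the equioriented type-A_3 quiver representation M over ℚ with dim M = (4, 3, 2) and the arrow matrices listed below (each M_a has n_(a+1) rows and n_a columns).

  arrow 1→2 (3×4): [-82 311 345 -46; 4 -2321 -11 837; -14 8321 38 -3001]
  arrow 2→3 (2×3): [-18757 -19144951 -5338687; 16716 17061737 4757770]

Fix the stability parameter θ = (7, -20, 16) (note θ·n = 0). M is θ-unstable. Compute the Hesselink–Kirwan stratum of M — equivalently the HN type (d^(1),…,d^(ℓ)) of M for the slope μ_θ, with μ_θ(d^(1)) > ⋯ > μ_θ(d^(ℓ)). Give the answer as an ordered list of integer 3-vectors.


Interval decomposition of M: I[1,1], I[1,2], I[1,3]^2.
HN type (ℓ=3): μ^(1)=16; μ^(2)=7; μ^(3)=-13/2

((0, 0, 2); (1, 0, 0); (3, 3, 0))


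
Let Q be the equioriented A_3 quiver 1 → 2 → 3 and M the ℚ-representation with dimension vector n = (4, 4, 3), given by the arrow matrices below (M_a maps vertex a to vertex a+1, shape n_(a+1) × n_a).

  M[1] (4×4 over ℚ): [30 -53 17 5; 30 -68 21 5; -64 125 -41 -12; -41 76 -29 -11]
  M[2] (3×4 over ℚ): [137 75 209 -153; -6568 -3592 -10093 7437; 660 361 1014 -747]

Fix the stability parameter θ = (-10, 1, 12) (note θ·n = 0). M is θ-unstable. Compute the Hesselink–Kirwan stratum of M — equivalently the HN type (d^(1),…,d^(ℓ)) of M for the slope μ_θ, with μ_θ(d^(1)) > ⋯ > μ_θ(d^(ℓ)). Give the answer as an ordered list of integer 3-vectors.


Interval decomposition of M: I[1,2], I[1,3]^3.
HN type (ℓ=3): μ^(1)=12; μ^(2)=1; μ^(3)=-10

((0, 0, 3); (0, 4, 0); (4, 0, 0))


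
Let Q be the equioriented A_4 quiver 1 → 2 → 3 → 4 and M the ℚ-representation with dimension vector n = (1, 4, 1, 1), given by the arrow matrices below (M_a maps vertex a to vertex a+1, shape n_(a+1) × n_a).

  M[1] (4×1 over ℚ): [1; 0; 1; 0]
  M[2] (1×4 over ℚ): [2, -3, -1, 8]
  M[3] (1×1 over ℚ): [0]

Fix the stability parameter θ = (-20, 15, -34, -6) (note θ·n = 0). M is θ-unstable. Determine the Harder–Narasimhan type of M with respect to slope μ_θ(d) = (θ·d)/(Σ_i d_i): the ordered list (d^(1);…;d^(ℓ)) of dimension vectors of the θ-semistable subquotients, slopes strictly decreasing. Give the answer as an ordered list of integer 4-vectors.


Barcode: M ≅ I[1,3], I[2,2]^3, I[4,4]. HN layers by μ_θ (4 steps, strictly decreasing):
  μ^(1)=15; μ^(2)=-6; μ^(3)=-19/2; μ^(4)=-20

((0, 3, 0, 0); (0, 0, 0, 1); (0, 1, 1, 0); (1, 0, 0, 0))


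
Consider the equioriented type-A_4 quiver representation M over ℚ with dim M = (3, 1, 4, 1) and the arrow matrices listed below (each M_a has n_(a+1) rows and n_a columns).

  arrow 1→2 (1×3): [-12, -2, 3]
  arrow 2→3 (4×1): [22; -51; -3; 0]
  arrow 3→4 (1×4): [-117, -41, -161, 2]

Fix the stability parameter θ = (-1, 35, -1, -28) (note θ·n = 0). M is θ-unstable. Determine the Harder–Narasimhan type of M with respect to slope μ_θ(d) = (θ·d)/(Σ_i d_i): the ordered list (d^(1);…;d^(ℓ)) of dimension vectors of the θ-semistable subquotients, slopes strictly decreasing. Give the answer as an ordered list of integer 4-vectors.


Via rank(M_{q-1}∘⋯∘M_p): M ≅ I[1,1]^2, I[1,3], I[3,3]^2, I[3,4].
μ_θ-semistable layers: μ^(1)=17; μ^(2)=-1; μ^(3)=-29/2

((0, 1, 1, 0); (3, 0, 2, 0); (0, 0, 1, 1))


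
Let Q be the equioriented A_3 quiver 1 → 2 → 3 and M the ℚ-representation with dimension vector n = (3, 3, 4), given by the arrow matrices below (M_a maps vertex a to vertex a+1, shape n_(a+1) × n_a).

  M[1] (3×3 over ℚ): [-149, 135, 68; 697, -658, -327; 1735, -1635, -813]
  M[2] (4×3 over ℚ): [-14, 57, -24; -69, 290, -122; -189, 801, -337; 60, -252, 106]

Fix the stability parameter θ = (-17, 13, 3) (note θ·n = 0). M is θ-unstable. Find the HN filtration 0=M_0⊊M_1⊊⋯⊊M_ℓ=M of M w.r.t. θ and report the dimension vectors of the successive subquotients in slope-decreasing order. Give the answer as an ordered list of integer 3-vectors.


Interval decomposition of M: I[1,3]^3, I[3,3].
HN type (ℓ=3): μ^(1)=8; μ^(2)=3; μ^(3)=-17

((0, 3, 3); (0, 0, 1); (3, 0, 0))


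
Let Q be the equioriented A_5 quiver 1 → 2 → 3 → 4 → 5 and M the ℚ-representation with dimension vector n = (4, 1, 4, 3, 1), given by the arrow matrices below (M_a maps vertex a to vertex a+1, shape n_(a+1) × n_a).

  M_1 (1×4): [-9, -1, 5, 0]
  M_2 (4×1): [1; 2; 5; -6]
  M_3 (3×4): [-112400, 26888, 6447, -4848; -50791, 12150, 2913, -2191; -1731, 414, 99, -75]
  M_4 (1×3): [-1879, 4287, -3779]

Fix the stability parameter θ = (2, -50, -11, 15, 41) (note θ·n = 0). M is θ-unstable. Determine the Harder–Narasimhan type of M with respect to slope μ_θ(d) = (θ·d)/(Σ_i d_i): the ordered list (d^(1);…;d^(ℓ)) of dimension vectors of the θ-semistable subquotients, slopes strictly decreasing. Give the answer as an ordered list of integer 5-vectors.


Barcode: M ≅ I[1,1]^3, I[1,5], I[3,3]^2, I[3,4], I[4,4]. HN layers by μ_θ (5 steps, strictly decreasing):
  μ^(1)=41; μ^(2)=15; μ^(3)=2; μ^(4)=-11; μ^(5)=-24

((0, 0, 0, 0, 1); (0, 0, 0, 3, 0); (3, 0, 0, 0, 0); (0, 0, 4, 0, 0); (1, 1, 0, 0, 0))


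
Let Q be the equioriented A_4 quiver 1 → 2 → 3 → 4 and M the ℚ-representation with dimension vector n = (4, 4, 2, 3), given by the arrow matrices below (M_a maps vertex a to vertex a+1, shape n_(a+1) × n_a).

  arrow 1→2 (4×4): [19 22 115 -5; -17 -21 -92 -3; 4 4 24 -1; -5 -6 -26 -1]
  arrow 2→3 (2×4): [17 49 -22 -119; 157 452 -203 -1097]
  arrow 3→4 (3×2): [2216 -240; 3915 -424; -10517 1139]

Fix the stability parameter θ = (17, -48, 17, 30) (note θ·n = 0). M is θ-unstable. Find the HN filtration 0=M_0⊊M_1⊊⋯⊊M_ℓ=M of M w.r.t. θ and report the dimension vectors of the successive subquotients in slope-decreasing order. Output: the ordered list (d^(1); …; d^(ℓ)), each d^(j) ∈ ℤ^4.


Interval decomposition of M: I[1,2]^2, I[1,4]^2, I[4,4].
HN type (ℓ=3): μ^(1)=30; μ^(2)=17; μ^(3)=-31/2

((0, 0, 0, 3); (0, 0, 2, 0); (4, 4, 0, 0))


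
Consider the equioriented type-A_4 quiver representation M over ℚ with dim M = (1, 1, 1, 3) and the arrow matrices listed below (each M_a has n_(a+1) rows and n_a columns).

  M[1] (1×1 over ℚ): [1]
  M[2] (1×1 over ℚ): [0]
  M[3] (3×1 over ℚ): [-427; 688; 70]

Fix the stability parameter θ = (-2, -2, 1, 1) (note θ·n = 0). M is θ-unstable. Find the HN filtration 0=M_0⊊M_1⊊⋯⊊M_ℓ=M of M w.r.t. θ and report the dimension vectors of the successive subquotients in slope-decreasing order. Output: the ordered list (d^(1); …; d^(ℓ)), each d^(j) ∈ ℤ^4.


Barcode: M ≅ I[1,2], I[3,4], I[4,4]^2. HN layers by μ_θ (2 steps, strictly decreasing):
  μ^(1)=1; μ^(2)=-2

((0, 0, 1, 3); (1, 1, 0, 0))


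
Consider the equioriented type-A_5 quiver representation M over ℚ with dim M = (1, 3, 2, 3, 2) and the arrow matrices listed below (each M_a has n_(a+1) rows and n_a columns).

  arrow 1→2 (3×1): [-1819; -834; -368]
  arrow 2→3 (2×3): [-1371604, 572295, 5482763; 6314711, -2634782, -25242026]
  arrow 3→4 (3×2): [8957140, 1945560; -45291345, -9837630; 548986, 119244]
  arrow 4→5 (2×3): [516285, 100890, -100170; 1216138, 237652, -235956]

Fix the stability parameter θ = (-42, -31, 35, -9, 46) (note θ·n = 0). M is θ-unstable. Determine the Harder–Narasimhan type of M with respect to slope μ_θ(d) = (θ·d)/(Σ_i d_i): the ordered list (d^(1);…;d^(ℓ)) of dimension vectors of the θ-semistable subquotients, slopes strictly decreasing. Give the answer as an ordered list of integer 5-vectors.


Interval decomposition of M: I[1,3], I[2,2], I[2,5], I[4,4]^2, I[5,5].
HN type (ℓ=6): μ^(1)=46; μ^(2)=35; μ^(3)=13; μ^(4)=-9; μ^(5)=-31; μ^(6)=-42

((0, 0, 0, 0, 2); (0, 0, 1, 0, 0); (0, 0, 1, 1, 0); (0, 0, 0, 2, 0); (0, 3, 0, 0, 0); (1, 0, 0, 0, 0))


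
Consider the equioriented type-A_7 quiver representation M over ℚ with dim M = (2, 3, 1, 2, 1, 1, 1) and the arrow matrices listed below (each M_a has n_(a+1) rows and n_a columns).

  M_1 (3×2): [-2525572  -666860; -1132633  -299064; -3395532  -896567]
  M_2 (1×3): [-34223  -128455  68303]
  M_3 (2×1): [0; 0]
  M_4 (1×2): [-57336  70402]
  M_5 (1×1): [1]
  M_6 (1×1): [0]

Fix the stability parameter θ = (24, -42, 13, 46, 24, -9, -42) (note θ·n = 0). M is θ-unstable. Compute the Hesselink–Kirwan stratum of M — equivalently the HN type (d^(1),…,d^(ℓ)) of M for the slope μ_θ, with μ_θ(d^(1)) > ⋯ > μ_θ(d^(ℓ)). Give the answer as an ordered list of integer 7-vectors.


Interval decomposition of M: I[1,2], I[1,3], I[2,2], I[4,4], I[4,6], I[7,7].
HN type (ℓ=5): μ^(1)=46; μ^(2)=61/3; μ^(3)=13; μ^(4)=-9; μ^(5)=-42

((0, 0, 0, 1, 0, 0, 0); (0, 0, 0, 1, 1, 1, 0); (0, 0, 1, 0, 0, 0, 0); (2, 2, 0, 0, 0, 0, 0); (0, 1, 0, 0, 0, 0, 1))


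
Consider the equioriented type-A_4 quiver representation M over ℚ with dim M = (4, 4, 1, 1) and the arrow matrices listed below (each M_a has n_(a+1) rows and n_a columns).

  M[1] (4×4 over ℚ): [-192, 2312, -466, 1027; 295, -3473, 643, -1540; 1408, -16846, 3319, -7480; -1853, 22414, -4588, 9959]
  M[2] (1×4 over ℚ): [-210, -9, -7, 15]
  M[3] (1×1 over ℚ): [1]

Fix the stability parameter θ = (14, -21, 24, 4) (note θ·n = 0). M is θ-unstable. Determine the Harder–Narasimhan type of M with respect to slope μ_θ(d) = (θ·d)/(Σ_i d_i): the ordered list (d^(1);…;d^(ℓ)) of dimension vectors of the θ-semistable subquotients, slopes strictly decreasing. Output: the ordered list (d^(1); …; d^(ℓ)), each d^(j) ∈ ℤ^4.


Interval decomposition of M: I[1,2]^3, I[1,4].
HN type (ℓ=2): μ^(1)=14; μ^(2)=-7/2

((0, 0, 1, 1); (4, 4, 0, 0))


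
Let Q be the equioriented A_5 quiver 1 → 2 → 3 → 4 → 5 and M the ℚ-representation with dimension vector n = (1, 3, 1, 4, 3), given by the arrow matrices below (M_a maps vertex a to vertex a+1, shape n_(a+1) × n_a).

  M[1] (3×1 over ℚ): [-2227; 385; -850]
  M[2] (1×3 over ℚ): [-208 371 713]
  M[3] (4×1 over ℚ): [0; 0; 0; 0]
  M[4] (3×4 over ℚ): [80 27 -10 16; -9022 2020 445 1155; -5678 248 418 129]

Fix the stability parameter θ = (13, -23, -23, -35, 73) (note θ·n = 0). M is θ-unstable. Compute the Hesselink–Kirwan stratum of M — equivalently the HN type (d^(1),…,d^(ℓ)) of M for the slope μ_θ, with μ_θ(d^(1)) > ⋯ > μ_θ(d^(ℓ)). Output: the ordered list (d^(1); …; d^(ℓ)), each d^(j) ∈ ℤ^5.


Interval decomposition of M: I[1,3], I[2,2]^2, I[4,4], I[4,5]^3.
HN type (ℓ=4): μ^(1)=73; μ^(2)=-11; μ^(3)=-23; μ^(4)=-35

((0, 0, 0, 0, 3); (1, 1, 1, 0, 0); (0, 2, 0, 0, 0); (0, 0, 0, 4, 0))


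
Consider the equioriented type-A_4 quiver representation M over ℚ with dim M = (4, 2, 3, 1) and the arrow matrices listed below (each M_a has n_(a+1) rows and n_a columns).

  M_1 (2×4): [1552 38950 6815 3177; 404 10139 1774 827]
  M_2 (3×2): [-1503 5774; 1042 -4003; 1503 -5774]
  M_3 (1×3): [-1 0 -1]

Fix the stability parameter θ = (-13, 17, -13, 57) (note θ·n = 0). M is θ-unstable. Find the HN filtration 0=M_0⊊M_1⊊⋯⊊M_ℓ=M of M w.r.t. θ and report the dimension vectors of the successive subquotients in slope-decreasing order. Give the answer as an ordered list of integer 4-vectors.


Via rank(M_{q-1}∘⋯∘M_p): M ≅ I[1,1]^2, I[1,3]^2, I[3,4].
μ_θ-semistable layers: μ^(1)=57; μ^(2)=2; μ^(3)=-13

((0, 0, 0, 1); (0, 2, 2, 0); (4, 0, 1, 0))


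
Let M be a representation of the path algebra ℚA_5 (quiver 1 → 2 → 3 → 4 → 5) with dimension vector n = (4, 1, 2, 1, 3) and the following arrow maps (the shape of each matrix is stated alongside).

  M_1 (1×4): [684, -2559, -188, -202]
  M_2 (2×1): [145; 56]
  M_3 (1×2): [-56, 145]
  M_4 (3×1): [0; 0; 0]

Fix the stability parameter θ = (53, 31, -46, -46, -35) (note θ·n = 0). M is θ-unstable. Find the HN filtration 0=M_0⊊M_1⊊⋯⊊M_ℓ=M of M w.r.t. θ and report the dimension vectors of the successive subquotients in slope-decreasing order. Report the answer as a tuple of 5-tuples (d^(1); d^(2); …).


Interval decomposition of M: I[1,1]^3, I[1,3], I[3,4], I[5,5]^3.
HN type (ℓ=4): μ^(1)=53; μ^(2)=38/3; μ^(3)=-35; μ^(4)=-46

((3, 0, 0, 0, 0); (1, 1, 1, 0, 0); (0, 0, 0, 0, 3); (0, 0, 1, 1, 0))


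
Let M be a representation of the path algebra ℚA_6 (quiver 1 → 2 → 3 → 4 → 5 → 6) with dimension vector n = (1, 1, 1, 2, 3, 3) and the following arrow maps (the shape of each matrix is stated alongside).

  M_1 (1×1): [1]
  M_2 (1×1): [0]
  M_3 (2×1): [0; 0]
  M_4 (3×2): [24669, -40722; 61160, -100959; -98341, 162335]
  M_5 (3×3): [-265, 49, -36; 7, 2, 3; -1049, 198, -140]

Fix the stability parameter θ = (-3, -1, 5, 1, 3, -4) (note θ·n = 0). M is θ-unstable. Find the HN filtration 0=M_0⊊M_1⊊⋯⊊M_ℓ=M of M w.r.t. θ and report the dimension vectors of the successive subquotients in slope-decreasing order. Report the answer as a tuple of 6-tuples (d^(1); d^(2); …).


Via rank(M_{q-1}∘⋯∘M_p): M ≅ I[1,2], I[3,3], I[4,6]^2, I[5,6].
μ_θ-semistable layers: μ^(1)=5; μ^(2)=0; μ^(3)=-1/2; μ^(4)=-1; μ^(5)=-3

((0, 0, 1, 0, 0, 0); (0, 0, 0, 2, 2, 2); (0, 0, 0, 0, 1, 1); (0, 1, 0, 0, 0, 0); (1, 0, 0, 0, 0, 0))


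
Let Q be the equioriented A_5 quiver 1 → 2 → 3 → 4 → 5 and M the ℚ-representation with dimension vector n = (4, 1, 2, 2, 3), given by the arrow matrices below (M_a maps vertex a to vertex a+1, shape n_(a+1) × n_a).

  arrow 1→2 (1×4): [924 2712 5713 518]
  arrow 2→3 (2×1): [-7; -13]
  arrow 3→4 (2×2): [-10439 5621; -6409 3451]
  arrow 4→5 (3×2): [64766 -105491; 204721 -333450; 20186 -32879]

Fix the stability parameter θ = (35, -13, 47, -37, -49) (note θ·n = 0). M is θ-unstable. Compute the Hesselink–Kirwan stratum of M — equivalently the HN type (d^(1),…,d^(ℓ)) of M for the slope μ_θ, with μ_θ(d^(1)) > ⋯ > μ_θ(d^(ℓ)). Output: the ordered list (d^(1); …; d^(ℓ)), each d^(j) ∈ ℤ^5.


Via rank(M_{q-1}∘⋯∘M_p): M ≅ I[1,1]^3, I[1,3], I[3,5], I[4,5], I[5,5].
μ_θ-semistable layers: μ^(1)=47; μ^(2)=35; μ^(3)=11; μ^(4)=-13; μ^(5)=-43; μ^(6)=-49

((0, 0, 1, 0, 0); (3, 0, 0, 0, 0); (1, 1, 0, 0, 0); (0, 0, 1, 1, 1); (0, 0, 0, 1, 1); (0, 0, 0, 0, 1))
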